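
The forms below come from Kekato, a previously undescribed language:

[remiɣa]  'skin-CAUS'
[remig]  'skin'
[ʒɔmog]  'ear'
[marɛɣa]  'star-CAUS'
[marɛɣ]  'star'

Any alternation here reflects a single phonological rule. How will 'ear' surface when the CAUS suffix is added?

[ʒɔmoɣa]

'skin' shows [ɣ] ~ [g] at the end of the stem ([remiɣa] vs [remig]).
Compare 'star', with invariant [ɣ] in [marɛɣa] and [marɛɣ]: an analysis with underlying /ɣ/ and a rule producing [g] in isolation would wrongly predict alternation here too.
So /g/ is underlying, and a rule of intervocalic spirantization — voiced stops become fricatives between vowels — gives [ɣ].
From [ʒɔmog] the stem 'ear' is /ʒɔmog/; between vowels this yields [ʒɔmoɣa].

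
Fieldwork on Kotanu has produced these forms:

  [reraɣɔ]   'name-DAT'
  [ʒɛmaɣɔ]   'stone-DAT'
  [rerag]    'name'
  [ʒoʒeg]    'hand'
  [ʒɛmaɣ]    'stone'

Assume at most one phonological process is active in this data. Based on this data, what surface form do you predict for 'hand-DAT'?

'name' shows [g] ~ [ɣ] at the end of the stem ([rerag] vs [reraɣɔ]).
Compare 'stone', with invariant [ɣ] in [ʒɛmaɣ] and [ʒɛmaɣɔ]: an analysis with underlying /ɣ/ and a rule producing [g] in isolation would wrongly predict alternation here too.
Therefore /g/ is basic and [ɣ] is derived by intervocalic spirantization (voiced stops become fricatives between vowels).
The one attested form of 'hand', [ʒoʒeg], shows underlying /ʒoʒeg/. Applying the same rule between vowels gives [ʒoʒeɣɔ].

[ʒoʒeɣɔ]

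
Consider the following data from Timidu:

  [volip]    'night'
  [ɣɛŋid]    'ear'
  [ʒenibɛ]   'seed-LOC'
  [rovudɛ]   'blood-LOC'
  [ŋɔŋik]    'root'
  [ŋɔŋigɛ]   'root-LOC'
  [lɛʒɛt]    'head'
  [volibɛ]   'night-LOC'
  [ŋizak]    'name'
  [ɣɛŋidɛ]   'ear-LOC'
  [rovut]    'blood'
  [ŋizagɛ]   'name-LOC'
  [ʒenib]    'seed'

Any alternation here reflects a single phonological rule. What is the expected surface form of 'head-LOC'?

In [rovudɛ] and [rovut] the final segment of 'blood' alternates: [d] ~ [t].
The stem 'ear' ([ɣɛŋidɛ], [ɣɛŋid]) shows [d] unchanged in both environments, so [d] cannot be basic with [t] derived in isolation.
Therefore /t/ is basic and [d] is derived by intervocalic voicing (voiceless stops become voiced between vowels).
The one attested form of 'head', [lɛʒɛt], shows underlying /lɛʒɛt/. Applying the same rule between vowels gives [lɛʒɛdɛ].

[lɛʒɛdɛ]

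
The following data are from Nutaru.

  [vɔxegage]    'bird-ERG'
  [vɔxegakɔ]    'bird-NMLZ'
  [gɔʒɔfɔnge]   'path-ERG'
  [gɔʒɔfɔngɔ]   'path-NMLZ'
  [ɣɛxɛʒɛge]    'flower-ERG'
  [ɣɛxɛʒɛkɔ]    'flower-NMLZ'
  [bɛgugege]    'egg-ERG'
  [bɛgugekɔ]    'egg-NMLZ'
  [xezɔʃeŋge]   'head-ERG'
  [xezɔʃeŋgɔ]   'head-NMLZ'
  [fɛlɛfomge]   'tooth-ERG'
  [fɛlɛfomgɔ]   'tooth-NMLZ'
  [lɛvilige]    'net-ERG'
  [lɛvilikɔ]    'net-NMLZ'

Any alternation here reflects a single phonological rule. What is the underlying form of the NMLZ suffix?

/-kɔ/

The NMLZ morpheme has two allomorphs, [-gɔ] and [-kɔ].
The ERG suffix, which begins with [g], is invariant after every stem; so [g] is not altered by any rule here.
The NMLZ suffix is therefore /-kɔ/ underlyingly, with post-nasal voicing: voiceless stops become voiced after a nasal.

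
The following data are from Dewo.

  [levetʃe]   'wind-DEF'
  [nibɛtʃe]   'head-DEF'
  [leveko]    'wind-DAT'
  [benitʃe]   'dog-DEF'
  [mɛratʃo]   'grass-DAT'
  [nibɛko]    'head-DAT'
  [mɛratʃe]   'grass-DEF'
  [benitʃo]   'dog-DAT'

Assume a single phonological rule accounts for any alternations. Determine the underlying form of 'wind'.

In [leveko] and [levetʃe] the final segment of 'wind' alternates: [k] ~ [tʃ].
The stem 'grass' ([mɛratʃo], [mɛratʃe]) shows [tʃ] unchanged in both environments, so [tʃ] cannot be basic with [k] derived before the DAT suffix.
The underlying segment must be /k/; /k/ becomes palato-alveolar [tʃ] before a front vowel, yielding [tʃ] there.

/levek/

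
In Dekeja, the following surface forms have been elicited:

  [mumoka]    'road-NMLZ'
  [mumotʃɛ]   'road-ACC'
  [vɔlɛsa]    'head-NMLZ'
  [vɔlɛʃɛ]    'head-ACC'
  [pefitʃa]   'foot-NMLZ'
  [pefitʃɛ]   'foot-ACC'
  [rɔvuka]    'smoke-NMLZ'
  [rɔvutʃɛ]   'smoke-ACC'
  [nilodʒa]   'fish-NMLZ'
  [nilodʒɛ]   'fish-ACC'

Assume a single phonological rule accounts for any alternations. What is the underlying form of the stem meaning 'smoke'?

/rɔvuk/

'smoke' shows [k] ~ [tʃ] at the end of the stem ([rɔvuka] vs [rɔvutʃɛ]).
The stem 'foot' ([pefitʃa], [pefitʃɛ]) shows [tʃ] unchanged in both environments, so [tʃ] cannot be basic with [k] derived before the NMLZ suffix.
So /k/ is underlying, and a rule of palatalization before a front vowel — /k/ and /s/ become palato-alveolar [tʃ] and [ʃ] before a front vowel — gives [tʃ].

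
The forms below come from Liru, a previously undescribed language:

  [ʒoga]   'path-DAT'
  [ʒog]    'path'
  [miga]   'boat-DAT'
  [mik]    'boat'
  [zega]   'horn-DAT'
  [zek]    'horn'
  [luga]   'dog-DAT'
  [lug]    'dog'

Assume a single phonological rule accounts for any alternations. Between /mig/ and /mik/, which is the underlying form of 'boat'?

/mik/

The stem for 'boat' ends in [g] in [miga] but [k] in [mik].
If /g/ were underlying and a rule turned it into [k] in isolation, 'path' would also alternate; but it has [g] in both [ʒoga] and [ʒog].
So /k/ is underlying, and a rule of intervocalic voicing — voiceless stops become voiced between vowels — gives [g].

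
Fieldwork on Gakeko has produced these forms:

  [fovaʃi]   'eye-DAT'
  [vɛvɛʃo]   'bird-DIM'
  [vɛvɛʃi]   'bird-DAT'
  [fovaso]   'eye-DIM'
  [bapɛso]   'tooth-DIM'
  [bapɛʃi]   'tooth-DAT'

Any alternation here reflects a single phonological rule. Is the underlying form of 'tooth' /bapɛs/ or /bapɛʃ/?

The stem for 'tooth' ends in [ʃ] in [bapɛʃi] but [s] in [bapɛso].
Compare 'bird', with invariant [ʃ] in [vɛvɛʃi] and [vɛvɛʃo]: an analysis with underlying /ʃ/ and a rule producing [s] before the DIM suffix would wrongly predict alternation here too.
The underlying segment must be /s/; /s/ becomes palato-alveolar [ʃ] before a front vowel, yielding [ʃ] there.

/bapɛs/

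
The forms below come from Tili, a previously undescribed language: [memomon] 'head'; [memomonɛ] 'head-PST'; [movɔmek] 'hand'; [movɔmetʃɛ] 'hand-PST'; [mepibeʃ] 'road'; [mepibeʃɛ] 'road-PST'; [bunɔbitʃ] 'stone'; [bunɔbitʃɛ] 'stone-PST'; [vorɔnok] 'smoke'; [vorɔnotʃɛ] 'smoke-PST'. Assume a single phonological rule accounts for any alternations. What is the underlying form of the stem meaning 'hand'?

/movɔmek/

'hand' shows [k] ~ [tʃ] at the end of the stem ([movɔmek] vs [movɔmetʃɛ]).
Compare 'stone', with invariant [tʃ] in [bunɔbitʃ] and [bunɔbitʃɛ]: an analysis with underlying /tʃ/ and a rule producing [k] in isolation would wrongly predict alternation here too.
Therefore /k/ is basic and [tʃ] is derived by palatalization before a front vowel (/k/ becomes palato-alveolar [tʃ] before a front vowel).
The underlying form of 'hand' is therefore /movɔmek/.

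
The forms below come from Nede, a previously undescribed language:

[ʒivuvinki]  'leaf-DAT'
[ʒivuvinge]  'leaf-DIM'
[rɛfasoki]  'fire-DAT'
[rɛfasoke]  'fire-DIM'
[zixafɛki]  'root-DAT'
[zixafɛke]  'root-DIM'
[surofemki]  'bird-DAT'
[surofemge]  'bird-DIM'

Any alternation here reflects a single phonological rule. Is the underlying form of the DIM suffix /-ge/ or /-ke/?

The DIM suffix surfaces as [-ge] and [-ke], depending on the final segment of the stem.
By contrast the DAT suffix keeps its initial [k] throughout — that segment must be underlying.
So the underlying form is /-ge/, and voiced stops become voiceless after a vowel.

/-ge/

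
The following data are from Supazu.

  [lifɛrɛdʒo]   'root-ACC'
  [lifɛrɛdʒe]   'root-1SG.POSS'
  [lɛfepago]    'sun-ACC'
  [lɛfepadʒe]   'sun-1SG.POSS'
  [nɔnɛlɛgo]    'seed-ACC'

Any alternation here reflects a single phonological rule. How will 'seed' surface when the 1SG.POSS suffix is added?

'sun' shows [g] ~ [dʒ] at the end of the stem ([lɛfepago] vs [lɛfepadʒe]).
Compare 'root', with invariant [dʒ] in [lifɛrɛdʒo] and [lifɛrɛdʒe]: an analysis with underlying /dʒ/ and a rule producing [g] before the ACC suffix would wrongly predict alternation here too.
The underlying segment must be /g/; /g/ becomes palato-alveolar [dʒ] before a front vowel, yielding [dʒ] there.
From [nɔnɛlɛgo] the stem 'seed' is /nɔnɛlɛg/; before a front vowel this yields [nɔnɛlɛdʒe].

[nɔnɛlɛdʒe]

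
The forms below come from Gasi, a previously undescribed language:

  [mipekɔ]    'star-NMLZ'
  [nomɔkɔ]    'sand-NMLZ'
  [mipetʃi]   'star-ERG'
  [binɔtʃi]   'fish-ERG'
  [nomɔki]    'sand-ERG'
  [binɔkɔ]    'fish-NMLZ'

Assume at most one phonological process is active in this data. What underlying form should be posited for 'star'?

/mipetʃ/

'star' shows [k] ~ [tʃ] at the end of the stem ([mipekɔ] vs [mipetʃi]).
But 'sand' keeps [k] in both environments ([nomɔkɔ], [nomɔki]), so there is no rule changing /k/ to [tʃ] before the ERG suffix.
The underlying segment must be /tʃ/; palato-alveolar /tʃ/ becomes [k] when no front vowel follows, yielding [k] there.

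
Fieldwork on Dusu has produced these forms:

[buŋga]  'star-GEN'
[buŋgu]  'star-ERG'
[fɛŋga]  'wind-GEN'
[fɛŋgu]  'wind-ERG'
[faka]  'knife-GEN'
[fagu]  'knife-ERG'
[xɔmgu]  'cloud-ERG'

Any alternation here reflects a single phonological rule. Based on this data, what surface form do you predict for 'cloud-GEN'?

[xɔmga]

The GEN morpheme has two allomorphs, [-ga] and [-ka].
By contrast the ERG suffix keeps its initial [g] throughout — that segment must be underlying.
So the underlying form is /-ka/, and voiceless stops become voiced after a nasal.
After 'cloud', which ends in a nasal, the suffix surfaces as [-ga], giving [xɔmga].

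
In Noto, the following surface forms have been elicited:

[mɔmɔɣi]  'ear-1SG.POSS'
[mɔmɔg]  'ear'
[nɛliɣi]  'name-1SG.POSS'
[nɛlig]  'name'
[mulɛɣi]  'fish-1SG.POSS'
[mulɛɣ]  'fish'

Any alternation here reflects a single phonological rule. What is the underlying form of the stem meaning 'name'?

/nɛlig/

In [nɛliɣi] and [nɛlig] the final segment of 'name' alternates: [ɣ] ~ [g].
Compare 'fish', with invariant [ɣ] in [mulɛɣi] and [mulɛɣ]: an analysis with underlying /ɣ/ and a rule producing [g] in isolation would wrongly predict alternation here too.
So /g/ is underlying, and a rule of intervocalic spirantization — voiced stops become fricatives between vowels — gives [ɣ].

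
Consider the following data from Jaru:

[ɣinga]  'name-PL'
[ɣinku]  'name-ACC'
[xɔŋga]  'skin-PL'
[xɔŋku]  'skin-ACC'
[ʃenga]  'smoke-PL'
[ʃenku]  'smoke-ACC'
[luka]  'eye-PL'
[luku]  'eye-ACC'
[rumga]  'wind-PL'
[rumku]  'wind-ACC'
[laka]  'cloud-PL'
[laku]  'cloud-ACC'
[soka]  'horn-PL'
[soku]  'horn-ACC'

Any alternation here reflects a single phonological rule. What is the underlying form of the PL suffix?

The PL suffix surfaces as [-ga] and [-ka], depending on the final segment of the stem.
By contrast the ACC suffix keeps its initial [k] throughout — that segment must be underlying.
The PL suffix is therefore /-ga/ underlyingly, with post-vocalic devoicing: voiced stops become voiceless after a vowel.

/-ga/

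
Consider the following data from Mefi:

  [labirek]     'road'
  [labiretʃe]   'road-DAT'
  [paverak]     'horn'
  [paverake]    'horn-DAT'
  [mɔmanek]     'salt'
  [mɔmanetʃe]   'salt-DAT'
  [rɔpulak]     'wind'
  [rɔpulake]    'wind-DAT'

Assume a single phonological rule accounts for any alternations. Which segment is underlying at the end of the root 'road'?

/tʃ/

The stem for 'road' ends in [k] in [labirek] but [tʃ] in [labiretʃe].
The stem 'wind' ([rɔpulak], [rɔpulake]) shows [k] unchanged in both environments, so [k] cannot be basic with [tʃ] derived before the DAT suffix.
The alternation reflects depalatalization: palato-alveolar /tʃ/ becomes [k] when no front vowel follows. /tʃ/ is underlying.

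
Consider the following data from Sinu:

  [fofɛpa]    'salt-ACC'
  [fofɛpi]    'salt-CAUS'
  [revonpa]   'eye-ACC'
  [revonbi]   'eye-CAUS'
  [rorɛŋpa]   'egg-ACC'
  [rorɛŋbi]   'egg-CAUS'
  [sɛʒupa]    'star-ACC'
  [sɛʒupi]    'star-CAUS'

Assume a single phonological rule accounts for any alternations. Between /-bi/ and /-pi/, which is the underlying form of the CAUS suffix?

The CAUS suffix surfaces as [-bi] and [-pi], depending on the final segment of the stem.
By contrast the ACC suffix keeps its initial [p] throughout — that segment must be underlying.
The CAUS suffix is therefore /-bi/ underlyingly, with post-vocalic devoicing: voiced stops become voiceless after a vowel.

/-bi/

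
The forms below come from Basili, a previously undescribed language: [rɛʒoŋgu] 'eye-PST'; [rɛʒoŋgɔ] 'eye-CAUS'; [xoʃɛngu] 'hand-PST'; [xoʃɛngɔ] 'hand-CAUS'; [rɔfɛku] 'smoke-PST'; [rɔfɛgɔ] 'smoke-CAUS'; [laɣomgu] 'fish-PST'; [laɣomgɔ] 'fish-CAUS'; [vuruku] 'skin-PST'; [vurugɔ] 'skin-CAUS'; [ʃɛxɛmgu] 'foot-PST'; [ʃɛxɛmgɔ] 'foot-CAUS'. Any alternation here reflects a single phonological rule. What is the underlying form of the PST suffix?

The PST suffix surfaces as [-gu] and [-ku], depending on the final segment of the stem.
By contrast the CAUS suffix keeps its initial [g] throughout — that segment must be underlying.
The PST suffix is therefore /-ku/ underlyingly, with post-nasal voicing: voiceless stops become voiced after a nasal.

/-ku/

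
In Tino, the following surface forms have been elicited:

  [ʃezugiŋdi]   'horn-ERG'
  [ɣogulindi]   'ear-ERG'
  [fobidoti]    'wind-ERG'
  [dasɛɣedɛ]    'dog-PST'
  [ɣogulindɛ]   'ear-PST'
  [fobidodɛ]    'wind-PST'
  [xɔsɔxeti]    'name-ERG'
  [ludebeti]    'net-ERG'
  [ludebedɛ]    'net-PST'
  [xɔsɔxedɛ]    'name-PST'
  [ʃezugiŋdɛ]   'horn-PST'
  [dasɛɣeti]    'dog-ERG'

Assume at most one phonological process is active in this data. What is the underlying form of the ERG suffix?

The ERG suffix surfaces as [-di] and [-ti], depending on the final segment of the stem.
By contrast the PST suffix keeps its initial [d] throughout — that segment must be underlying.
The ERG suffix is therefore /-ti/ underlyingly, with post-nasal voicing: voiceless stops become voiced after a nasal.

/-ti/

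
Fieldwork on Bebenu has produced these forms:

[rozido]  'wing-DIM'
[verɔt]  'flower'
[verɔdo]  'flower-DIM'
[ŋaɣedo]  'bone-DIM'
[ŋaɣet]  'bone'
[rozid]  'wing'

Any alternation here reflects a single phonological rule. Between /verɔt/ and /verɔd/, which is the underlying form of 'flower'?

The stem for 'flower' ends in [t] in [verɔt] but [d] in [verɔdo].
But 'wing' keeps [d] in both environments ([rozid], [rozido]), so there is no rule changing /d/ to [t] in isolation.
The underlying segment must be /t/; voiceless stops become voiced between vowels, yielding [d] there.

/verɔt/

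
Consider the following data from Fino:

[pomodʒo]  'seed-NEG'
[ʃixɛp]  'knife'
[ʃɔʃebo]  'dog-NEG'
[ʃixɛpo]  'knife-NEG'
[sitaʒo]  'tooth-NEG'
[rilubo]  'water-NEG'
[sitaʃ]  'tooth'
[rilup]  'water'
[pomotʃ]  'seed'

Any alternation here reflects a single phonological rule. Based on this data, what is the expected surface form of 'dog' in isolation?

'water' shows [p] ~ [b] at the end of the stem ([rilup] vs [rilubo]).
Compare 'knife', with invariant [p] in [ʃixɛp] and [ʃixɛpo]: an analysis with underlying /p/ and a rule producing [b] before the NEG suffix would wrongly predict alternation here too.
The alternation reflects word-final obstruent devoicing: voiced obstruents become voiceless word-finally. /b/ is underlying.
The one attested form of 'dog', [ʃɔʃebo], shows underlying /ʃɔʃeb/. Applying the same rule word-finally gives [ʃɔʃep].

[ʃɔʃep]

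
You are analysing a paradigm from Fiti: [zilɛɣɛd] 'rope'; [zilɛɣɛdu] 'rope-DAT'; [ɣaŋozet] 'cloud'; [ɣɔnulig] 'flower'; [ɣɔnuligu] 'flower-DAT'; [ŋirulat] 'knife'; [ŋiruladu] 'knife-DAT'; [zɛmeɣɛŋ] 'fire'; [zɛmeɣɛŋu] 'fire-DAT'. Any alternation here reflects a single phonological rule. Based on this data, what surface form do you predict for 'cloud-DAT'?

'knife' shows [t] ~ [d] at the end of the stem ([ŋirulat] vs [ŋiruladu]).
The stem 'rope' ([zilɛɣɛd], [zilɛɣɛdu]) shows [d] unchanged in both environments, so [d] cannot be basic with [t] derived in isolation.
Therefore /t/ is basic and [d] is derived by intervocalic voicing (voiceless stops become voiced between vowels).
The one attested form of 'cloud', [ɣaŋozet], shows underlying /ɣaŋozet/. Applying the same rule between vowels gives [ɣaŋozedu].

[ɣaŋozedu]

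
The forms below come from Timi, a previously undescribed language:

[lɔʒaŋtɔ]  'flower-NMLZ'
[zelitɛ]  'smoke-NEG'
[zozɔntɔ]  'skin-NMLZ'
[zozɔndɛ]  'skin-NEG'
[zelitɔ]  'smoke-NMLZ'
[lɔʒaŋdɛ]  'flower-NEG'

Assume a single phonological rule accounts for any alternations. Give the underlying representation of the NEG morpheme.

The NEG morpheme has two allomorphs, [-dɛ] and [-tɛ].
By contrast the NMLZ suffix keeps its initial [t] throughout — that segment must be underlying.
So the underlying form is /-dɛ/, and voiced stops become voiceless after a vowel.

/-dɛ/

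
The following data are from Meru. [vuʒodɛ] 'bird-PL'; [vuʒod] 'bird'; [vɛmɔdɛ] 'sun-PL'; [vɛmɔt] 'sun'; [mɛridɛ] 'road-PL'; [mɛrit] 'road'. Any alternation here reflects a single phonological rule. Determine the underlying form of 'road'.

'road' shows [d] ~ [t] at the end of the stem ([mɛridɛ] vs [mɛrit]).
If /d/ were underlying and a rule turned it into [t] in isolation, 'bird' would also alternate; but it has [d] in both [vuʒodɛ] and [vuʒod].
So /t/ is underlying, and a rule of intervocalic voicing — voiceless stops become voiced between vowels — gives [d].
So 'road' = /mɛrit/.

/mɛrit/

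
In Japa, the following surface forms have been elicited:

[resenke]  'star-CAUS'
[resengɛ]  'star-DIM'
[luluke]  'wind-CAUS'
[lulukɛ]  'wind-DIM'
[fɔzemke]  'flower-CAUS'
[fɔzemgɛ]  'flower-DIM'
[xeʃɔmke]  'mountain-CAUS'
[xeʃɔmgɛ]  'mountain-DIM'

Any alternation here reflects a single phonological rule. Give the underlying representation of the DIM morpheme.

The DIM suffix surfaces as [-gɛ] and [-kɛ], depending on the final segment of the stem.
By contrast the CAUS suffix keeps its initial [k] throughout — that segment must be underlying.
So the underlying form is /-gɛ/, and voiced stops become voiceless after a vowel.

/-gɛ/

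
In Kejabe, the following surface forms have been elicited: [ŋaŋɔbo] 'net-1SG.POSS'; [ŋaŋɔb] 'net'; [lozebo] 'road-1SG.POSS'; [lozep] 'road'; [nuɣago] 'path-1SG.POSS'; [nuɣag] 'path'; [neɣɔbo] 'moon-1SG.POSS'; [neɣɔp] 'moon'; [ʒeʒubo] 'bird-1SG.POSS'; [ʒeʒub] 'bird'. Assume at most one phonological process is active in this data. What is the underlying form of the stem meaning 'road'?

/lozep/

'road' shows [b] ~ [p] at the end of the stem ([lozebo] vs [lozep]).
Compare 'bird', with invariant [b] in [ʒeʒubo] and [ʒeʒub]: an analysis with underlying /b/ and a rule producing [p] in isolation would wrongly predict alternation here too.
The underlying segment must be /p/; voiceless stops become voiced between vowels, yielding [b] there.
Hence 'road' is /lozep/ underlyingly.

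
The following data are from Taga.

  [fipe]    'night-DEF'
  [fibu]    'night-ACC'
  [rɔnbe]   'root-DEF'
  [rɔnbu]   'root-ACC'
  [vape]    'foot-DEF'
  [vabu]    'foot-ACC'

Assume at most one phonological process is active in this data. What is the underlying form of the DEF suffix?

/-pe/

The DEF morpheme has two allomorphs, [-be] and [-pe].
By contrast the ACC suffix keeps its initial [b] throughout — that segment must be underlying.
So the underlying form is /-pe/, and voiceless stops become voiced after a nasal.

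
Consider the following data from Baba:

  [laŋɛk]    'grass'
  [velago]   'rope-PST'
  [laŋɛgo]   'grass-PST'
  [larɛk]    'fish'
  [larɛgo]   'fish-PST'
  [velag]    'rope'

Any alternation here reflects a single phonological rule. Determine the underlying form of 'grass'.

The stem for 'grass' ends in [g] in [laŋɛgo] but [k] in [laŋɛk].
Compare 'rope', with invariant [g] in [velago] and [velag]: an analysis with underlying /g/ and a rule producing [k] in isolation would wrongly predict alternation here too.
The underlying segment must be /k/; voiceless stops become voiced between vowels, yielding [g] there.

/laŋɛk/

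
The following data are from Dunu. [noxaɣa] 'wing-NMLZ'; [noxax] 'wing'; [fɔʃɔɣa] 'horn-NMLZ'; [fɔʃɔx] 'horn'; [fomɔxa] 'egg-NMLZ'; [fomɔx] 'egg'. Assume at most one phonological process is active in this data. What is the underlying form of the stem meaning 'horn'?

/fɔʃɔɣ/

'horn' shows [ɣ] ~ [x] at the end of the stem ([fɔʃɔɣa] vs [fɔʃɔx]).
If /x/ were underlying and a rule turned it into [ɣ] before the NMLZ suffix, 'egg' would also alternate; but it has [x] in both [fomɔxa] and [fomɔx].
Therefore /ɣ/ is basic and [x] is derived by word-final obstruent devoicing (voiced obstruents become voiceless word-finally).
Hence 'horn' is /fɔʃɔɣ/ underlyingly.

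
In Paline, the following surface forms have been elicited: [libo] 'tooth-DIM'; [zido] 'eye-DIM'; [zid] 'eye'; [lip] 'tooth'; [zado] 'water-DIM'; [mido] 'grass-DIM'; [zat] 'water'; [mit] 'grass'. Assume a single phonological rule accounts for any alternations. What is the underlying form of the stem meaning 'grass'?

The stem for 'grass' ends in [t] in [mit] but [d] in [mido].
Compare 'eye', with invariant [d] in [zid] and [zido]: an analysis with underlying /d/ and a rule producing [t] in isolation would wrongly predict alternation here too.
The alternation reflects intervocalic voicing: voiceless stops become voiced between vowels. /t/ is underlying.

/mit/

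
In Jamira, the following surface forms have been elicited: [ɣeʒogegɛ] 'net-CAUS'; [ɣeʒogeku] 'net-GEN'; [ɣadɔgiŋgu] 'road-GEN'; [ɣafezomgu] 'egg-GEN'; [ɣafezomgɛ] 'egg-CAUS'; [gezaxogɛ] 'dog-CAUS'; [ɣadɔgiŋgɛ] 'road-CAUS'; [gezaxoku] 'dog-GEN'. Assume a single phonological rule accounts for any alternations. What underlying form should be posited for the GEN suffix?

/-ku/

The GEN morpheme has two allomorphs, [-gu] and [-ku].
By contrast the CAUS suffix keeps its initial [g] throughout — that segment must be underlying.
So the underlying form is /-ku/, and voiceless stops become voiced after a nasal.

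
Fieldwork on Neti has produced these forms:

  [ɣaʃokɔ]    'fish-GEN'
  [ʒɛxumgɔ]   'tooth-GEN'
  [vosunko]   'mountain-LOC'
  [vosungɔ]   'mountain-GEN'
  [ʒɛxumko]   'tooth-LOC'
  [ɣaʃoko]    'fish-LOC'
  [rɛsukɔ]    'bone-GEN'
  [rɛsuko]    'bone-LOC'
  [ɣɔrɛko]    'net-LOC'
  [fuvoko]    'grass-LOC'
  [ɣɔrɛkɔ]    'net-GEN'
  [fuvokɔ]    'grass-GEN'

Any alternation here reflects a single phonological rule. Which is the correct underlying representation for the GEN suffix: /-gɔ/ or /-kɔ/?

/-gɔ/

The GEN suffix surfaces as [-gɔ] and [-kɔ], depending on the final segment of the stem.
By contrast the LOC suffix keeps its initial [k] throughout — that segment must be underlying.
So the underlying form is /-gɔ/, and voiced stops become voiceless after a vowel.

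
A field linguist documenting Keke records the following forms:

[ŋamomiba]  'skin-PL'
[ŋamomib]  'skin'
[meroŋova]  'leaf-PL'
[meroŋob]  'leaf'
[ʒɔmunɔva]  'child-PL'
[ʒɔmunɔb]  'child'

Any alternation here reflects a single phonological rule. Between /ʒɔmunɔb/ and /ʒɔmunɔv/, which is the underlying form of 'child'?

/ʒɔmunɔv/

'child' shows [v] ~ [b] at the end of the stem ([ʒɔmunɔva] vs [ʒɔmunɔb]).
The stem 'skin' ([ŋamomiba], [ŋamomib]) shows [b] unchanged in both environments, so [b] cannot be basic with [v] derived before the PL suffix.
The alternation reflects word-final hardening: voiced fricatives become stops word-finally. /v/ is underlying.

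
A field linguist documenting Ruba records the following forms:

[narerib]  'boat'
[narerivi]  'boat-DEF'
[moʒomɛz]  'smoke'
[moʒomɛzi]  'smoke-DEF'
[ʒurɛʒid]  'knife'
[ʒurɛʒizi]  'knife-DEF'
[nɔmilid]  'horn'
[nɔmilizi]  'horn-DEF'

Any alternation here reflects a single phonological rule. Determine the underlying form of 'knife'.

/ʒurɛʒid/

The stem for 'knife' ends in [d] in [ʒurɛʒid] but [z] in [ʒurɛʒizi].
If /z/ were underlying and a rule turned it into [d] in isolation, 'smoke' would also alternate; but it has [z] in both [moʒomɛz] and [moʒomɛzi].
The underlying segment must be /d/; voiced stops become fricatives between vowels, yielding [z] there.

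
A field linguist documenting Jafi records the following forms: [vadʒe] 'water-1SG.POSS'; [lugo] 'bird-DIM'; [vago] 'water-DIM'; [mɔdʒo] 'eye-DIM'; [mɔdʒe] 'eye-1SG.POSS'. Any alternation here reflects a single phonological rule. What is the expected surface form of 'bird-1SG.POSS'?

[ludʒe]

In [vago] and [vadʒe] the final segment of 'water' alternates: [g] ~ [dʒ].
Compare 'eye', with invariant [dʒ] in [mɔdʒo] and [mɔdʒe]: an analysis with underlying /dʒ/ and a rule producing [g] before the DIM suffix would wrongly predict alternation here too.
So /g/ is underlying, and a rule of palatalization before a front vowel — /g/ becomes palato-alveolar [dʒ] before a front vowel — gives [dʒ].
The one attested form of 'bird', [lugo], shows underlying /lug/. Applying the same rule before a front vowel gives [ludʒe].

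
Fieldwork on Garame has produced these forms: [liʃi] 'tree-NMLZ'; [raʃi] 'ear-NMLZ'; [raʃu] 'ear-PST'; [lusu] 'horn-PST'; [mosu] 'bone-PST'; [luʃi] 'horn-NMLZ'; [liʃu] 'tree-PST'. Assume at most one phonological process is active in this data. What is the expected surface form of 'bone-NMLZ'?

[moʃi]

In [luʃi] and [lusu] the final segment of 'horn' alternates: [ʃ] ~ [s].
If /ʃ/ were underlying and a rule turned it into [s] before the PST suffix, 'tree' would also alternate; but it has [ʃ] in both [liʃi] and [liʃu].
Therefore /s/ is basic and [ʃ] is derived by palatalization before a front vowel (/s/ becomes palato-alveolar [ʃ] before a front vowel).
From [mosu] the stem 'bone' is /mos/; before a front vowel this yields [moʃi].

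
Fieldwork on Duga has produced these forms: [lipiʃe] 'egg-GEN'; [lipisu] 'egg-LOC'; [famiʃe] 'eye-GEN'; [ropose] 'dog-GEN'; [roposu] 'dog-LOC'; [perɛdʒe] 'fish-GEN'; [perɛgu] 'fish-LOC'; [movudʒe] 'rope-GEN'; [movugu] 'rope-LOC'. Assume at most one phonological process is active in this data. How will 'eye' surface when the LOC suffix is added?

The stem for 'egg' ends in [ʃ] in [lipiʃe] but [s] in [lipisu].
But 'dog' keeps [s] in both environments ([ropose], [roposu]), so there is no rule changing /s/ to [ʃ] before the GEN suffix.
Therefore /ʃ/ is basic and [s] is derived by depalatalization (palato-alveolar /dʒ/ and /ʃ/ become [g] and [s] when no front vowel follows).
The one attested form of 'eye', [famiʃe], shows underlying /famiʃ/. Applying the same rule when no front vowel follows gives [famisu].

[famisu]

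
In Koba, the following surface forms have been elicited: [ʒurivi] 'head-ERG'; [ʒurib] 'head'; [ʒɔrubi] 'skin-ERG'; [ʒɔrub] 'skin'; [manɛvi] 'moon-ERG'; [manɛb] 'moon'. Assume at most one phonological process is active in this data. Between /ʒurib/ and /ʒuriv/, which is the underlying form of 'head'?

'head' shows [v] ~ [b] at the end of the stem ([ʒurivi] vs [ʒurib]).
Compare 'skin', with invariant [b] in [ʒɔrubi] and [ʒɔrub]: an analysis with underlying /b/ and a rule producing [v] before the ERG suffix would wrongly predict alternation here too.
Therefore /v/ is basic and [b] is derived by word-final hardening (voiced fricatives become stops word-finally).

/ʒuriv/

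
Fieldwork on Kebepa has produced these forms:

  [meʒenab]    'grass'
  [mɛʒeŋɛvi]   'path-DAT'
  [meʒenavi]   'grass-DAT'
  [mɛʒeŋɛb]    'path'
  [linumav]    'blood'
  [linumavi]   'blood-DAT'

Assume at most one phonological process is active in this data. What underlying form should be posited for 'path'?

/mɛʒeŋɛb/

'path' shows [v] ~ [b] at the end of the stem ([mɛʒeŋɛvi] vs [mɛʒeŋɛb]).
But 'blood' keeps [v] in both environments ([linumavi], [linumav]), so there is no rule changing /v/ to [b] in isolation.
The underlying segment must be /b/; voiced stops become fricatives between vowels, yielding [v] there.
The underlying form of 'path' is therefore /mɛʒeŋɛb/.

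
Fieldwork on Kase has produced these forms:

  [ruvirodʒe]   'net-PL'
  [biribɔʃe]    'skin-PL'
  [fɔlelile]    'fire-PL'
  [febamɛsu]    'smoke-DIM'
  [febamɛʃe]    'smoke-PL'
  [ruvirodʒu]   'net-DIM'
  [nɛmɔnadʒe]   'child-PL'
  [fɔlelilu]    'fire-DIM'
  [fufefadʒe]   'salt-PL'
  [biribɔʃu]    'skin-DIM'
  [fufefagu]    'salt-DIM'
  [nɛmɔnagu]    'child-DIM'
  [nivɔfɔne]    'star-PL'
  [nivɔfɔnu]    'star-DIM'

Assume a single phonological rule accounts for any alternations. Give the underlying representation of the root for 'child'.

In [nɛmɔnagu] and [nɛmɔnadʒe] the final segment of 'child' alternates: [g] ~ [dʒ].
The stem 'net' ([ruvirodʒu], [ruvirodʒe]) shows [dʒ] unchanged in both environments, so [dʒ] cannot be basic with [g] derived before the DIM suffix.
Therefore /g/ is basic and [dʒ] is derived by palatalization before a front vowel (/g/ and /s/ become palato-alveolar [dʒ] and [ʃ] before a front vowel).
So 'child' = /nɛmɔnag/.

/nɛmɔnag/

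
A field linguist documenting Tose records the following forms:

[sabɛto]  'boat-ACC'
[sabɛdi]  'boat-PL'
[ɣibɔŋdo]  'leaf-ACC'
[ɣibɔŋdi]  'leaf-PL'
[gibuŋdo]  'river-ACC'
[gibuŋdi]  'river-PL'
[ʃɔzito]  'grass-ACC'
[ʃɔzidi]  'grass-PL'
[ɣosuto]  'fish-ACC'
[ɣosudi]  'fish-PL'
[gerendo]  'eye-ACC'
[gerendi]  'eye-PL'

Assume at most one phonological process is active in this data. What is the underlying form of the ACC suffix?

The ACC suffix surfaces as [-do] and [-to], depending on the final segment of the stem.
The PL suffix, which begins with [d], is invariant after every stem; so [d] is not altered by any rule here.
So the underlying form is /-to/, and voiceless stops become voiced after a nasal.

/-to/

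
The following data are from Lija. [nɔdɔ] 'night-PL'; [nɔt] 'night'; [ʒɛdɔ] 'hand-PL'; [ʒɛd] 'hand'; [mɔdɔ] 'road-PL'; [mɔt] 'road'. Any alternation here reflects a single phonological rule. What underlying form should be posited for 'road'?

/mɔt/

The root 'road' surfaces as [mɔdɔ] and [mɔt], with a stem-final [d] ~ [t] alternation.
Compare 'hand', with invariant [d] in [ʒɛdɔ] and [ʒɛd]: an analysis with underlying /d/ and a rule producing [t] in isolation would wrongly predict alternation here too.
So /t/ is underlying, and a rule of intervocalic voicing — voiceless stops become voiced between vowels — gives [d].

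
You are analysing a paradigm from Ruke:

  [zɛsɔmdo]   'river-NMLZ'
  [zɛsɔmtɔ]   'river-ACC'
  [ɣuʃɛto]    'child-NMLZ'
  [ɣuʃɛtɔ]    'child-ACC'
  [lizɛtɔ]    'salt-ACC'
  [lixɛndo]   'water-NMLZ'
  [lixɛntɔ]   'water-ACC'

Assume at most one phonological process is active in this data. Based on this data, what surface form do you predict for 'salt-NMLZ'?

[lizɛto]

The NMLZ morpheme has two allomorphs, [-do] and [-to].
The ACC suffix, which begins with [t], is invariant after every stem; so [t] is not altered by any rule here.
The NMLZ suffix is therefore /-do/ underlyingly, with post-vocalic devoicing: voiced stops become voiceless after a vowel.
After 'salt', which ends in a vowel, the suffix surfaces as [-to], giving [lizɛto].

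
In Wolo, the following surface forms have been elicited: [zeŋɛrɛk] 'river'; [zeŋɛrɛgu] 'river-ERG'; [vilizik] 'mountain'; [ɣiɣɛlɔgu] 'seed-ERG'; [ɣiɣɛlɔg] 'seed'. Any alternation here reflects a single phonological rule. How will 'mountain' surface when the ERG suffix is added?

The stem for 'river' ends in [g] in [zeŋɛrɛgu] but [k] in [zeŋɛrɛk].
But 'seed' keeps [g] in both environments ([ɣiɣɛlɔgu], [ɣiɣɛlɔg]), so there is no rule changing /g/ to [k] in isolation.
The alternation reflects intervocalic voicing: voiceless stops become voiced between vowels. /k/ is underlying.
From [vilizik] the stem 'mountain' is /vilizik/; between vowels this yields [vilizigu].

[vilizigu]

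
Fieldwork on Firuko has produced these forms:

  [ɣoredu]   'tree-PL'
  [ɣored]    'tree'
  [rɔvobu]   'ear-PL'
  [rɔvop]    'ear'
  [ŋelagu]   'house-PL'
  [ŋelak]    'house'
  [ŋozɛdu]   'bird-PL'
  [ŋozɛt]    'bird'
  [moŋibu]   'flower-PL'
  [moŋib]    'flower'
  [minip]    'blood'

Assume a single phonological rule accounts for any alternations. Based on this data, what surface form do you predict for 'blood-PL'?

[minibu]

In [rɔvobu] and [rɔvop] the final segment of 'ear' alternates: [b] ~ [p].
Compare 'flower', with invariant [b] in [moŋibu] and [moŋib]: an analysis with underlying /b/ and a rule producing [p] in isolation would wrongly predict alternation here too.
Therefore /p/ is basic and [b] is derived by intervocalic voicing (voiceless stops become voiced between vowels).
The one attested form of 'blood', [minip], shows underlying /minip/. Applying the same rule between vowels gives [minibu].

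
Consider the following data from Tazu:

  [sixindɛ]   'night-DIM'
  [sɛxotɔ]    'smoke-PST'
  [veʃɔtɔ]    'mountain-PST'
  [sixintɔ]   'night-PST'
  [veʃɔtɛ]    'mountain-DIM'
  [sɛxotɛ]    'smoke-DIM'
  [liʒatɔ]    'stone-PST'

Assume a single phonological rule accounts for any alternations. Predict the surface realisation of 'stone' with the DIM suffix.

[liʒatɛ]

The DIM morpheme has two allomorphs, [-dɛ] and [-tɛ].
The PST suffix, which begins with [t], is invariant after every stem; so [t] is not altered by any rule here.
So the underlying form is /-dɛ/, and voiced stops become voiceless after a vowel.
After 'stone', which ends in a vowel, the suffix surfaces as [-tɛ], giving [liʒatɛ].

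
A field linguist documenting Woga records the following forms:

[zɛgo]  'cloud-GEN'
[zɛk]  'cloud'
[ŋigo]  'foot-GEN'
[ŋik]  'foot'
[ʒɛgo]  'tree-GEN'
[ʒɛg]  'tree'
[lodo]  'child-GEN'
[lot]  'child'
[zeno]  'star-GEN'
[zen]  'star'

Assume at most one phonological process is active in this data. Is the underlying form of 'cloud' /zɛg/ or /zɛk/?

/zɛk/

'cloud' shows [g] ~ [k] at the end of the stem ([zɛgo] vs [zɛk]).
But 'tree' keeps [g] in both environments ([ʒɛgo], [ʒɛg]), so there is no rule changing /g/ to [k] in isolation.
So /k/ is underlying, and a rule of intervocalic voicing — voiceless stops become voiced between vowels — gives [g].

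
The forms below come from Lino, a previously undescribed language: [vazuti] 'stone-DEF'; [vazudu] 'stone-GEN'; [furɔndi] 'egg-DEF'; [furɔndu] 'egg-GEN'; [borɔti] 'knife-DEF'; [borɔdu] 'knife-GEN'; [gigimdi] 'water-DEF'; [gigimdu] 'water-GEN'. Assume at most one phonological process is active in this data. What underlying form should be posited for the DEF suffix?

The DEF morpheme has two allomorphs, [-di] and [-ti].
By contrast the GEN suffix keeps its initial [d] throughout — that segment must be underlying.
So the underlying form is /-ti/, and voiceless stops become voiced after a nasal.

/-ti/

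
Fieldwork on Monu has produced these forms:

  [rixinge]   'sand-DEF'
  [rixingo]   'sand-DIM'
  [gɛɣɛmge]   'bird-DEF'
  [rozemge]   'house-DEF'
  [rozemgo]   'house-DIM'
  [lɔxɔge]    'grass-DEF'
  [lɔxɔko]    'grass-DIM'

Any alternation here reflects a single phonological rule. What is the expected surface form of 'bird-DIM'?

The DIM morpheme has two allomorphs, [-go] and [-ko].
By contrast the DEF suffix keeps its initial [g] throughout — that segment must be underlying.
The DIM suffix is therefore /-ko/ underlyingly, with post-nasal voicing: voiceless stops become voiced after a nasal.
After 'bird', which ends in a nasal, the suffix surfaces as [-go], giving [gɛɣɛmgo].

[gɛɣɛmgo]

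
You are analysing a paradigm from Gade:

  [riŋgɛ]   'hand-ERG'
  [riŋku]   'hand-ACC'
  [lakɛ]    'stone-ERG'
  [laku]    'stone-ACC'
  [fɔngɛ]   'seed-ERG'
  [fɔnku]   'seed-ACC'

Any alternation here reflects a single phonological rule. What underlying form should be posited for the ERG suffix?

/-gɛ/

The ERG morpheme has two allomorphs, [-gɛ] and [-kɛ].
The ACC suffix, which begins with [k], is invariant after every stem; so [k] is not altered by any rule here.
The ERG suffix is therefore /-gɛ/ underlyingly, with post-vocalic devoicing: voiced stops become voiceless after a vowel.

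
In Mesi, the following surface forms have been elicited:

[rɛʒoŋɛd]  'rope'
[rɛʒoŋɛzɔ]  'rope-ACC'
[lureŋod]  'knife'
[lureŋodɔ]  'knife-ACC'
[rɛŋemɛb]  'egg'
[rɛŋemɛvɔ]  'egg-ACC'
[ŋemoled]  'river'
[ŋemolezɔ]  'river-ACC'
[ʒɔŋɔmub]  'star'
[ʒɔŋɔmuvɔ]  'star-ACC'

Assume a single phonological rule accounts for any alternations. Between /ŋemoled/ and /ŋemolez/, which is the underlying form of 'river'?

/ŋemolez/

The root 'river' surfaces as [ŋemoled] and [ŋemolezɔ], with a stem-final [d] ~ [z] alternation.
The stem 'knife' ([lureŋod], [lureŋodɔ]) shows [d] unchanged in both environments, so [d] cannot be basic with [z] derived before the ACC suffix.
The underlying segment must be /z/; voiced fricatives become stops word-finally, yielding [d] there.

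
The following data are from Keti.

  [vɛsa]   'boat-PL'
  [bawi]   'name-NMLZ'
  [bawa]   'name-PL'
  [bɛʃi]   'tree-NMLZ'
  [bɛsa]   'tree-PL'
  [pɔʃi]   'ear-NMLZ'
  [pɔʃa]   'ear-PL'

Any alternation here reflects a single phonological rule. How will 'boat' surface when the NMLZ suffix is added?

[vɛʃi]

The stem for 'tree' ends in [ʃ] in [bɛʃi] but [s] in [bɛsa].
But 'ear' keeps [ʃ] in both environments ([pɔʃi], [pɔʃa]), so there is no rule changing /ʃ/ to [s] before the PL suffix.
The underlying segment must be /s/; /s/ becomes palato-alveolar [ʃ] before a front vowel, yielding [ʃ] there.
The one attested form of 'boat', [vɛsa], shows underlying /vɛs/. Applying the same rule before a front vowel gives [vɛʃi].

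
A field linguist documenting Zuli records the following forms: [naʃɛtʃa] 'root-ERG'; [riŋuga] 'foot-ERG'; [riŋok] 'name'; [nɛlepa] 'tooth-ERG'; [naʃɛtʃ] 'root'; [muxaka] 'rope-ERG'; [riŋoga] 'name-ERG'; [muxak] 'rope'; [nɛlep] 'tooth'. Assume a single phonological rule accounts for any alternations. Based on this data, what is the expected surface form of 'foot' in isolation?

[riŋuk]

The root 'name' surfaces as [riŋok] and [riŋoga], with a stem-final [k] ~ [g] alternation.
The stem 'rope' ([muxak], [muxaka]) shows [k] unchanged in both environments, so [k] cannot be basic with [g] derived before the ERG suffix.
The underlying segment must be /g/; voiced obstruents become voiceless word-finally, yielding [k] there.
From [riŋuga] the stem 'foot' is /riŋug/; word-finally this yields [riŋuk].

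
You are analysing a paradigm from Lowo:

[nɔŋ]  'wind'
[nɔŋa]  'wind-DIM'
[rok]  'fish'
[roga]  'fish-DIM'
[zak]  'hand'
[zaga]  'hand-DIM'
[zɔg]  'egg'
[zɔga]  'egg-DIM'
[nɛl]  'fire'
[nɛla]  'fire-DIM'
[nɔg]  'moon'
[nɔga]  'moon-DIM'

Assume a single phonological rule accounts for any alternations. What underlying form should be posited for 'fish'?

/rok/

The stem for 'fish' ends in [k] in [rok] but [g] in [roga].
The stem 'egg' ([zɔg], [zɔga]) shows [g] unchanged in both environments, so [g] cannot be basic with [k] derived in isolation.
The underlying segment must be /k/; voiceless stops become voiced between vowels, yielding [g] there.
So 'fish' = /rok/.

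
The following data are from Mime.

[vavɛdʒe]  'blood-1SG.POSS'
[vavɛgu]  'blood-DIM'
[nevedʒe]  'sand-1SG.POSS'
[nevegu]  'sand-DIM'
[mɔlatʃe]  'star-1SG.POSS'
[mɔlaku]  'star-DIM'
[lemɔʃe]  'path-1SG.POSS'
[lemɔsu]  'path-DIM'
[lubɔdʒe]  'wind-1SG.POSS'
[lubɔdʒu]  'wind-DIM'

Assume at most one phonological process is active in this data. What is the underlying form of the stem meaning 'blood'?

In [vavɛdʒe] and [vavɛgu] the final segment of 'blood' alternates: [dʒ] ~ [g].
But 'wind' keeps [dʒ] in both environments ([lubɔdʒe], [lubɔdʒu]), so there is no rule changing /dʒ/ to [g] before the DIM suffix.
The alternation reflects palatalization before a front vowel: /k/, /g/ and /s/ become palato-alveolar [tʃ], [dʒ] and [ʃ] before a front vowel. /g/ is underlying.

/vavɛg/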